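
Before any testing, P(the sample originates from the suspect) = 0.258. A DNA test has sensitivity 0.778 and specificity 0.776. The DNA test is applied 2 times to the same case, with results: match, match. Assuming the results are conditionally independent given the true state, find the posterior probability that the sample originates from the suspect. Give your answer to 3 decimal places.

Let H be the event that the sample originates from the suspect; start with P(H) = 0.258. P('match'|H) = 0.778, P('match'|¬H) = 0.224.
Update on result 1 ('match'): P(H) ← 0.778·0.2580 / (0.778·0.2580 + 0.224·0.7420) = 0.20072/0.36693 = 0.5470.
Update on result 2 ('match'): P(H) ← 0.778·0.5470 / (0.778·0.5470 + 0.224·0.4530) = 0.42559/0.52706 = 0.8075.

Posterior P(H) ≈ 0.807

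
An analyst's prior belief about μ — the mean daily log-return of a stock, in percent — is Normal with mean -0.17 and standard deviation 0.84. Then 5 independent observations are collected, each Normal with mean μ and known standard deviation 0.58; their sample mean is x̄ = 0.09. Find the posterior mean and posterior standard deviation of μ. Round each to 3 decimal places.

Posterior mean ≈ 0.067; posterior SD ≈ 0.248

Prior precision 1/τ₀² = 1/0.84² = 1.41723; data precision n/σ² = 5/0.58² = 14.8633.
Posterior precision = 1.41723 + 14.8633 = 16.2805, giving posterior SD = 1/√16.2805 = 0.248.
Posterior mean = (1.41723·-0.17 + 14.8633·0.09) / 16.2805 = 0.067.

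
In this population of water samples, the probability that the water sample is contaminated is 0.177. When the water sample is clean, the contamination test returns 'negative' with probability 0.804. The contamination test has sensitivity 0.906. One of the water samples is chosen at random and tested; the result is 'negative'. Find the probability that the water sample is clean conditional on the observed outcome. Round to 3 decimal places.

P(¬H | E) ≈ 0.975

Write H for 'the water sample is contaminated'. Prior odds H:¬H = 0.177/0.823 = 0.21507. For the 'negative' outcome, the likelihood ratio is 0.094/0.804 = 0.11692.
Posterior odds = 0.21507 × 0.11692 = 0.025145, so P(H|E) = 0.025145/(1+0.025145) = 0.025. Then P(¬H|E) = 1 − 0.025 = 0.975.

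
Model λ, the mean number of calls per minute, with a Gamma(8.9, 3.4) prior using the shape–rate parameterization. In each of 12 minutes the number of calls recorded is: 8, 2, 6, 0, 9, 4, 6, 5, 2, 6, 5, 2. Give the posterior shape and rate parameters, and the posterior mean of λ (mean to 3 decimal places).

Total count ∑xᵢ = 55 over n = 12 minutes.
Gamma is conjugate to the Poisson likelihood: posterior is Gamma(shape = 8.9+55 = 63.9, rate = 3.4+12 = 15.4).
Posterior mean = shape/rate = 63.9/15.4 = 4.149.

Posterior: Gamma(shape=63.9, rate=15.4); mean ≈ 4.149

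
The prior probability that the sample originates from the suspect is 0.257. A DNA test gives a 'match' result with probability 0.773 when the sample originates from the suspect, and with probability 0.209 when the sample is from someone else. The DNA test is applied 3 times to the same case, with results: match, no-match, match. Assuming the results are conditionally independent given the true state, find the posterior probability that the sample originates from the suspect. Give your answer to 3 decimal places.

Let H be the event that the sample originates from the suspect; start with P(H) = 0.257. P('match'|H) = 0.773, P('match'|¬H) = 0.209.
Update on result 1 ('match'): P(H) ← 0.773·0.2570 / (0.773·0.2570 + 0.209·0.7430) = 0.19866/0.35395 = 0.5613.
Update on result 2 ('no-match'): P(H) ← 0.227·0.5613 / (0.227·0.5613 + 0.791·0.4387) = 0.12741/0.47444 = 0.2685.
Update on result 3 ('match'): P(H) ← 0.773·0.2685 / (0.773·0.2685 + 0.209·0.7315) = 0.20758/0.36046 = 0.5759.

Posterior P(H) ≈ 0.576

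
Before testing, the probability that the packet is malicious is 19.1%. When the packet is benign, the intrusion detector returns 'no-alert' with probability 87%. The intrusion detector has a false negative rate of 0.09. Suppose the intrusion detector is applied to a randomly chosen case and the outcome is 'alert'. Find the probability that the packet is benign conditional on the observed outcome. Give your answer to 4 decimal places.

Let H be the event that the packet is malicious. P(H) = 0.191, so P(¬H) = 0.809. With E the 'alert' result, P(E|H) = 0.91 and P(E|¬H) = 0.13.
P(E) = 0.91·0.191 + 0.13·0.809 = 0.17381 + 0.10517 = 0.27898.
By Bayes' theorem, P(H|E) = 0.17381 / 0.27898 = 0.6230. Hence P(¬H|E) = 1 − 0.6230 = 0.3770.

P(¬H | E) ≈ 0.3770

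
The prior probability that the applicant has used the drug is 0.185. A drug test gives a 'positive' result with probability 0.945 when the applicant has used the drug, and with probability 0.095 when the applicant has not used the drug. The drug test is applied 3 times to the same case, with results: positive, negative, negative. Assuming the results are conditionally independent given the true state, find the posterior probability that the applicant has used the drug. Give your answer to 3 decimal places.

Posterior P(H) ≈ 0.008

Let H be the event that the applicant has used the drug; start with P(H) = 0.185. P('positive'|H) = 0.945, P('positive'|¬H) = 0.095.
Update on result 1 ('positive'): P(H) ← 0.945·0.1850 / (0.945·0.1850 + 0.095·0.8150) = 0.17482/0.25225 = 0.6931.
Update on result 2 ('negative'): P(H) ← 0.055·0.6931 / (0.055·0.6931 + 0.905·0.3069) = 0.038118/0.31590 = 0.1207.
Update on result 3 ('negative'): P(H) ← 0.055·0.1207 / (0.055·0.1207 + 0.905·0.8793) = 0.0066367/0.80243 = 0.0083.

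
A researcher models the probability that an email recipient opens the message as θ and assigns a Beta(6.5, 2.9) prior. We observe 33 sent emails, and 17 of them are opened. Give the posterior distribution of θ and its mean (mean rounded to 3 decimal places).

Observing 17 successes and 16 failures updates Beta(6.5, 2.9) by adding the success and failure counts to the two shape parameters: α = 6.5+17 = 23.5, β = 2.9+16 = 18.9.
Posterior mean = α/(α+β) = 23.5/42.4 = 0.554.

Posterior: Beta(23.5, 18.9); mean ≈ 0.554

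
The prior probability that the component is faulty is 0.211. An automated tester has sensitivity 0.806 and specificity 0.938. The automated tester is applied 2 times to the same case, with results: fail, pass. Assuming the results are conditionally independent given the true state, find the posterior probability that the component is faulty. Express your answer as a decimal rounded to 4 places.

Let H be the event that the component is faulty; start with P(H) = 0.211. P('fail'|H) = 0.806, P('fail'|¬H) = 0.062.
Update on result 1 ('fail'): P(H) ← 0.806·0.2110 / (0.806·0.2110 + 0.062·0.7890) = 0.17007/0.21898 = 0.7766.
Update on result 2 ('pass'): P(H) ← 0.194·0.7766 / (0.194·0.7766 + 0.938·0.2234) = 0.15066/0.36020 = 0.4183.

Posterior P(H) ≈ 0.4183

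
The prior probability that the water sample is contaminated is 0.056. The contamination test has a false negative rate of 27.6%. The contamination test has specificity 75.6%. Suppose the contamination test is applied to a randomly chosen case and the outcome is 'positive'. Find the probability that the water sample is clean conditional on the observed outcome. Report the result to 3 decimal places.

Write H for 'the water sample is contaminated'. Prior odds H:¬H = 0.056/0.944 = 0.059322. For the 'positive' outcome, the likelihood ratio is 0.724/0.244 = 2.9672.
Posterior odds = 0.059322 × 2.9672 = 0.17602, so P(H|E) = 0.17602/(1+0.17602) = 0.150. Then P(¬H|E) = 1 − 0.150 = 0.850.

P(¬H | E) ≈ 0.850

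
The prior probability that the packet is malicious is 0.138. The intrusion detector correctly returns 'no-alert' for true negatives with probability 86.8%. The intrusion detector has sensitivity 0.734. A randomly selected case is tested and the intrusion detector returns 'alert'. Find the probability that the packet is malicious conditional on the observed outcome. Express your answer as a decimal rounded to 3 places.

P(H | E) ≈ 0.471

Let H be the event that the packet is malicious. P(H) = 0.138, so P(¬H) = 0.862. With E the 'alert' result, P(E|H) = 0.734 and P(E|¬H) = 0.132.
P(E) = 0.734·0.138 + 0.132·0.862 = 0.10129 + 0.11378 = 0.21508.
By Bayes' theorem, P(H|E) = 0.10129 / 0.21508 = 0.471.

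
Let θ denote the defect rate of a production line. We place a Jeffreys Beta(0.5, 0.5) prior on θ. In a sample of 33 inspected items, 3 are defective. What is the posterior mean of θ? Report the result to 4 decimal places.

Observing 3 successes and 30 failures updates Beta(0.5, 0.5) by adding the success and failure counts to the two shape parameters: α = 0.5+3 = 3.5, β = 0.5+30 = 30.5.
Posterior mean = α/(α+β) = 3.5/34 = 0.1029.

Posterior mean ≈ 0.1029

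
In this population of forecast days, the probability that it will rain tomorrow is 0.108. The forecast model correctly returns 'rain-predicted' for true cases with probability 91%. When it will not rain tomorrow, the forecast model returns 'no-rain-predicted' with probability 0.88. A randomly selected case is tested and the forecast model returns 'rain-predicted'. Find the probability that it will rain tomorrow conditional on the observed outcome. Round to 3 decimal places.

P(H | E) ≈ 0.479

Let H be the event that it will rain tomorrow. P(H) = 0.108, so P(¬H) = 0.892. With E the 'rain-predicted' result, P(E|H) = 0.91 and P(E|¬H) = 0.12.
P(E) = 0.91·0.108 + 0.12·0.892 = 0.098280 + 0.10704 = 0.20532.
By Bayes' theorem, P(H|E) = 0.098280 / 0.20532 = 0.479.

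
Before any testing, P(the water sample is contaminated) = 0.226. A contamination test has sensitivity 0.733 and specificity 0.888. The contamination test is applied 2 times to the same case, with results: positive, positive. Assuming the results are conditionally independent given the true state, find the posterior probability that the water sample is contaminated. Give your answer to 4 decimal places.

Let H be the event that the water sample is contaminated; start with P(H) = 0.226. P('positive'|H) = 0.733, P('positive'|¬H) = 0.112.
Update on result 1 ('positive'): P(H) ← 0.733·0.2260 / (0.733·0.2260 + 0.112·0.7740) = 0.16566/0.25235 = 0.6565.
Update on result 2 ('positive'): P(H) ← 0.733·0.6565 / (0.733·0.6565 + 0.112·0.3435) = 0.48119/0.51967 = 0.9260.

Posterior P(H) ≈ 0.9260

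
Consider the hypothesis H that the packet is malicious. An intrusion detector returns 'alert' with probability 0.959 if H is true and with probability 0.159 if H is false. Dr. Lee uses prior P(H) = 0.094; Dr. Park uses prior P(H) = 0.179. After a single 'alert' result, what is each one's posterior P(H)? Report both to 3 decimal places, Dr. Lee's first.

The likelihood ratio for an 'alert' result is 0.959/0.159 = 6.0314.
Dr. Lee: prior odds 0.094/0.906 = 0.10375; posterior odds 0.62578; posterior probability 0.385.
Dr. Park: prior odds 0.179/0.821 = 0.21803; posterior odds 1.3150; posterior probability 0.568.

Dr. Lee: 0.385; Dr. Park: 0.568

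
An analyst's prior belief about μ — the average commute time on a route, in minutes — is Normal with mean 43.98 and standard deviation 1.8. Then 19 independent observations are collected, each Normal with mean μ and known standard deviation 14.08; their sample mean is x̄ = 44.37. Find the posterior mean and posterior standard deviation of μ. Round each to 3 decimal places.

Prior precision 1/τ₀² = 1/1.8² = 0.308642; data precision n/σ² = 19/14.08² = 0.0958403.
Posterior precision = 0.308642 + 0.0958403 = 0.404482, giving posterior SD = 1/√0.404482 = 1.572.
Posterior mean = (0.308642·43.98 + 0.0958403·44.37) / 0.404482 = 44.072.

Posterior mean ≈ 44.072; posterior SD ≈ 1.572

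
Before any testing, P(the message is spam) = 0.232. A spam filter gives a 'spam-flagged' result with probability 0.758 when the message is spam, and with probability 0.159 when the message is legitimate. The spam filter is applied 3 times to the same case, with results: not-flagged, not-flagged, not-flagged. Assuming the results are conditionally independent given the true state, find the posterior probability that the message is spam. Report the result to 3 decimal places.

With H the event that the message is spam, the joint likelihood of the observed sequence is P(data|H) = 0.242·0.242·0.242 = 0.014172 and P(data|¬H) = 0.841·0.841·0.841 = 0.59482.
Bayes: P(H|data) = 0.232·0.014172 / (0.232·0.014172 + 0.768·0.59482) = 0.0032880/0.46011 = 0.0071.

Posterior P(H) ≈ 0.007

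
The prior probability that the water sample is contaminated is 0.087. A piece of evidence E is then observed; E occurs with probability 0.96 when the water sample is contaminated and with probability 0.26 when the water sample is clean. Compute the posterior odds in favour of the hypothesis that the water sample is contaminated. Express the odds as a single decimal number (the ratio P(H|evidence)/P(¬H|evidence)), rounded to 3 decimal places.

Posterior odds ≈ 0.352

Prior odds = 0.087/(1−0.087) = 0.095290. In log-odds, ln(0.095290) = -2.3508.
Add log likelihood ratio: ln(3.6923) = 1.3063.
Posterior log-odds = -1.0446, so posterior odds = exp(-1.0446) = 0.35184.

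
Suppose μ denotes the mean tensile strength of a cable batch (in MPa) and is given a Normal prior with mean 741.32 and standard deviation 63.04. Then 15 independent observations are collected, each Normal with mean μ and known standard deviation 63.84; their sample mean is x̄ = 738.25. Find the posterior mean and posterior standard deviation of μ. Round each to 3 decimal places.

Posterior mean ≈ 738.446; posterior SD ≈ 15.947

Prior precision 1/τ₀² = 1/63.04² = 0.00025163; data precision n/σ² = 15/63.84² = 0.00368049.
Posterior precision = 0.00025163 + 0.00368049 = 0.00393212, giving posterior SD = 1/√0.00393212 = 15.947.
Posterior mean = (0.00025163·741.32 + 0.00368049·738.25) / 0.00393212 = 738.446.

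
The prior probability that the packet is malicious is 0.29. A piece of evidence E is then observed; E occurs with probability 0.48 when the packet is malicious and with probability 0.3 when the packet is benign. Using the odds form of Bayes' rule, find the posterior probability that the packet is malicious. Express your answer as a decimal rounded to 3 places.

Prior odds = 0.29/(1−0.29) = 0.40845.
Likelihood ratio for E = 0.48/0.3 = 1.6000.
Posterior odds = prior odds × LR = 0.65352.
Posterior probability = odds/(1+odds) = 0.65352/1.6535 = 0.395.

Posterior probability ≈ 0.395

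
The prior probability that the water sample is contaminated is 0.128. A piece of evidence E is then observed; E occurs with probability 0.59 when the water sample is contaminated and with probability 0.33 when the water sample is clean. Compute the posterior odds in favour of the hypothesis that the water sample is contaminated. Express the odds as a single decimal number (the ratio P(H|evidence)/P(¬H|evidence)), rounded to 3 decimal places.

Posterior odds ≈ 0.262

Prior odds = 0.128/(1−0.128) = 0.14679. In log-odds, ln(0.14679) = -1.9188.
Add log likelihood ratio: ln(1.7879) = 0.58103.
Posterior log-odds = -1.3377, so posterior odds = exp(-1.3377) = 0.26244.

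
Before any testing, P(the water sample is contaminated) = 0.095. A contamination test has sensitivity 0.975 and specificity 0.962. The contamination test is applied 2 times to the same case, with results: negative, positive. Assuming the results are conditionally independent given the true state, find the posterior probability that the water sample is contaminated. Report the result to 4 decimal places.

Posterior P(H) ≈ 0.0654

With H the event that the water sample is contaminated, the joint likelihood of the observed sequence is P(data|H) = 0.025·0.975 = 0.024375 and P(data|¬H) = 0.962·0.038 = 0.036556.
Bayes: P(H|data) = 0.095·0.024375 / (0.095·0.024375 + 0.905·0.036556) = 0.0023156/0.035399 = 0.0654.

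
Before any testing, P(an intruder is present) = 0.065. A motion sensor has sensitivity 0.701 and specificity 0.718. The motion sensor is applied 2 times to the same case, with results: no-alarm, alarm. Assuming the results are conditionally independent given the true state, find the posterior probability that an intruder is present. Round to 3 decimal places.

Posterior P(H) ≈ 0.067

Let H be the event that an intruder is present; start with P(H) = 0.065. P('alarm'|H) = 0.701, P('alarm'|¬H) = 0.282.
Update on result 1 ('no-alarm'): P(H) ← 0.299·0.0650 / (0.299·0.0650 + 0.718·0.9350) = 0.019435/0.69076 = 0.0281.
Update on result 2 ('alarm'): P(H) ← 0.701·0.0281 / (0.701·0.0281 + 0.282·0.9719) = 0.019723/0.29379 = 0.0671.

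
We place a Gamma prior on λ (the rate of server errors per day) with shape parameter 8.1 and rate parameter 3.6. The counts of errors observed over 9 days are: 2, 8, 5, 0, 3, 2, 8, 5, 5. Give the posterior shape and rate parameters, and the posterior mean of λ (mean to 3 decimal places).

The Poisson likelihood adds the total count to the shape and the number of exposure periods to the rate. Here ∑xᵢ = 38 and n = 9, so shape 8.1→46.1 and rate 3.6→12.6.
E[λ | data] = 46.1/12.6 = 3.659.

Posterior: Gamma(shape=46.1, rate=12.6); mean ≈ 3.659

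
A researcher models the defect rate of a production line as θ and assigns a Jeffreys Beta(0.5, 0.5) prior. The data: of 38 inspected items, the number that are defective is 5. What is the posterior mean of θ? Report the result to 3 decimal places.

Posterior mean ≈ 0.141

Observing 5 successes and 33 failures updates Beta(0.5, 0.5) by adding the success and failure counts to the two shape parameters: α = 0.5+5 = 5.5, β = 0.5+33 = 33.5.
E[θ | data] = 5.5/(5.5+33.5) = 0.141.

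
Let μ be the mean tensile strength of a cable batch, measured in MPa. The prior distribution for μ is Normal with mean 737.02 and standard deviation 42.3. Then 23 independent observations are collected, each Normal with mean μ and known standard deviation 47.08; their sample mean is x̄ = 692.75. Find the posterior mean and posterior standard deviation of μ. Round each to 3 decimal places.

Posterior mean ≈ 695.013; posterior SD ≈ 9.563

With known σ, the Normal prior is conjugate. Weight on the data is w = (n/σ²)/(n/σ² + 1/τ₀²) = 0.0103766/(0.0103766+0.00055888) = 0.94889.
Posterior mean = w·x̄ + (1−w)·μ₀ = 0.94889·692.75 + 0.051107·737.02 = 695.013. Posterior variance = 1/(0.0103766+0.00055888) = 91.4455, so SD = 9.563.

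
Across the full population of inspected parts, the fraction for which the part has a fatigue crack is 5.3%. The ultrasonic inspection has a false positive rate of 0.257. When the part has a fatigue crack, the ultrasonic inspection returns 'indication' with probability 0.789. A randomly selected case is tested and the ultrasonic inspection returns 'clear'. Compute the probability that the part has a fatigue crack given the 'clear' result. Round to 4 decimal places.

Write H for 'the part has a fatigue crack'. Prior odds H:¬H = 0.053/0.947 = 0.055966. For the 'clear' outcome, the likelihood ratio is 0.211/0.743 = 0.28398.
Posterior odds = 0.055966 × 0.28398 = 0.015893, so P(H|E) = 0.015893/(1+0.015893) = 0.0156.

P(H | E) ≈ 0.0156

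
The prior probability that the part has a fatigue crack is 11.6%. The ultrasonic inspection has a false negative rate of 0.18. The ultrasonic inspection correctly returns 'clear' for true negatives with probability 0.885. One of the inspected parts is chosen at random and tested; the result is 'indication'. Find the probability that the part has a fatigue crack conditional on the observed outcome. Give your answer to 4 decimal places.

P(H | E) ≈ 0.4834

Write H for 'the part has a fatigue crack'. Prior odds H:¬H = 0.116/0.884 = 0.13122. For the 'indication' outcome, the likelihood ratio is 0.82/0.115 = 7.1304.
Posterior odds = 0.13122 × 7.1304 = 0.93567, so P(H|E) = 0.93567/(1+0.93567) = 0.4834.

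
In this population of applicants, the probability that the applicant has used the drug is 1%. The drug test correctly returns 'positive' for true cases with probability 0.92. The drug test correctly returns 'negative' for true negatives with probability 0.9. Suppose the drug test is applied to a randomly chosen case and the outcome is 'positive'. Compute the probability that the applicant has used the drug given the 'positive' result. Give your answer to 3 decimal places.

P(H | E) ≈ 0.085

Write H for 'the applicant has used the drug'. Prior odds H:¬H = 0.01/0.99 = 0.010101. For the 'positive' outcome, the likelihood ratio is 0.92/0.1 = 9.2000.
Posterior odds = 0.010101 × 9.2000 = 0.092929, so P(H|E) = 0.092929/(1+0.092929) = 0.085.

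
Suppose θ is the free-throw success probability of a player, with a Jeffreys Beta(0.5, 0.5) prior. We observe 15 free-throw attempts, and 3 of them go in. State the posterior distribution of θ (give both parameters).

Observing 3 successes and 12 failures updates Beta(0.5, 0.5) by adding the success and failure counts to the two shape parameters: α = 0.5+3 = 3.5, β = 0.5+12 = 12.5.

Posterior: Beta(3.5, 12.5)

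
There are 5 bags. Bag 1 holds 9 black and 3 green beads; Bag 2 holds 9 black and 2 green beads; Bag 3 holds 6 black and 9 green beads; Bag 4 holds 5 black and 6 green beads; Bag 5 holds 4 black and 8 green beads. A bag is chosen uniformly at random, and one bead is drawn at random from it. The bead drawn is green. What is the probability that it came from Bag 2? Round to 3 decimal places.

Posterior probability ≈ 0.081

P(green|Bag 1) = 0.25; P(green|Bag 2) = 0.1818; P(green|Bag 3) = 0.6; P(green|Bag 4) = 0.5455; P(green|Bag 5) = 0.6667.
Prior × likelihood for each source: 0.2·0.25=0.05000, 0.2·0.1818=0.03636, 0.2·0.6=0.1200, 0.2·0.5455=0.1091, 0.2·0.6667=0.1333. Summing gives P(green) = 0.44879.
P(Bag 2 | green) = 0.03636 / 0.44879 = 0.081.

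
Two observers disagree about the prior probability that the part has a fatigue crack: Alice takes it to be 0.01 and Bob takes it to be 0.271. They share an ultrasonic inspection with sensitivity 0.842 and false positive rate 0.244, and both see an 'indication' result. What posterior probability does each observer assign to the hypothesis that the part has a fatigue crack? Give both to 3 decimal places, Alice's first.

The likelihood ratio for an 'indication' result is 0.842/0.244 = 3.4508.
Alice: prior odds 0.01/0.99 = 0.010101; posterior odds 0.034857; posterior probability 0.034.
Bob: prior odds 0.271/0.729 = 0.37174; posterior odds 1.2828; posterior probability 0.562.

Alice: 0.034; Bob: 0.562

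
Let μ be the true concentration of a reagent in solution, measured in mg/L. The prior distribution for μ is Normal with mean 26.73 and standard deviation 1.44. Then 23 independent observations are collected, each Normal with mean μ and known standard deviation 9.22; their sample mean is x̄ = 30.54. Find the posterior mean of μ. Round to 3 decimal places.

Posterior mean ≈ 28.099

With known σ, the Normal prior is conjugate. Weight on the data is w = (n/σ²)/(n/σ² + 1/τ₀²) = 0.270561/(0.270561+0.482253) = 0.35940.
Posterior mean = w·x̄ + (1−w)·μ₀ = 0.35940·30.54 + 0.64060·26.73 = 28.099.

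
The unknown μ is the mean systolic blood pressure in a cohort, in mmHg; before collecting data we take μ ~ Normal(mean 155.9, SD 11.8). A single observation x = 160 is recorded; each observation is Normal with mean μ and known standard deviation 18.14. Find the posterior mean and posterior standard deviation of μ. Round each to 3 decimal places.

With known σ, the Normal prior is conjugate. Weight on the data is w = (n/σ²)/(n/σ² + 1/τ₀²) = 0.00303896/(0.00303896+0.00718184) = 0.29733.
Posterior mean = w·x̄ + (1−w)·μ₀ = 0.29733·160 + 0.70267·155.9 = 157.119. Posterior variance = 1/(0.00303896+0.00718184) = 97.8396, so SD = 9.891.

Posterior mean ≈ 157.119; posterior SD ≈ 9.891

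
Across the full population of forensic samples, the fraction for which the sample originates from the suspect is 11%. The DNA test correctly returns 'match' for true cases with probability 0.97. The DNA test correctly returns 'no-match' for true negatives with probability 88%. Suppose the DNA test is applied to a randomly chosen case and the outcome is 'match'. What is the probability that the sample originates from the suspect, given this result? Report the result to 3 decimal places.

P(H | E) ≈ 0.500

Write H for 'the sample originates from the suspect'. Prior odds H:¬H = 0.11/0.89 = 0.12360. For the 'match' outcome, the likelihood ratio is 0.97/0.12 = 8.0833.
Posterior odds = 0.12360 × 8.0833 = 0.99906, so P(H|E) = 0.99906/(1+0.99906) = 0.500.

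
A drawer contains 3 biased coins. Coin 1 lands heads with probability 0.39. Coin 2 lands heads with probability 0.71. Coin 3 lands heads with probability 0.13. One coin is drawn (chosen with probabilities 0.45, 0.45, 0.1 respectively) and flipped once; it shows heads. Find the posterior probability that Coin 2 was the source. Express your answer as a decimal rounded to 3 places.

P(heads|C1) = 0.39; P(heads|C2) = 0.71; P(heads|C3) = 0.13.
Prior × likelihood for each source: 0.45·0.39=0.1755, 0.45·0.71=0.3195, 0.1·0.13=0.01300. Summing gives P(heads) = 0.50800.
P(Coin 2 | heads) = 0.3195 / 0.50800 = 0.629.

Posterior probability ≈ 0.629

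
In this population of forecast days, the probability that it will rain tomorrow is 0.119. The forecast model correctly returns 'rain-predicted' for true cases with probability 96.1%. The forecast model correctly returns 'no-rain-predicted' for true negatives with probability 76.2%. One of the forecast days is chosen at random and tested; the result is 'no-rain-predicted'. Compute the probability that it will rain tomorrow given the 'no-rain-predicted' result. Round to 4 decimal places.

Write H for 'it will rain tomorrow'. Prior odds H:¬H = 0.119/0.881 = 0.13507. For the 'no-rain-predicted' outcome, the likelihood ratio is 0.039/0.762 = 0.051181.
Posterior odds = 0.13507 × 0.051181 = 0.0069132, so P(H|E) = 0.0069132/(1+0.0069132) = 0.0069.

P(H | E) ≈ 0.0069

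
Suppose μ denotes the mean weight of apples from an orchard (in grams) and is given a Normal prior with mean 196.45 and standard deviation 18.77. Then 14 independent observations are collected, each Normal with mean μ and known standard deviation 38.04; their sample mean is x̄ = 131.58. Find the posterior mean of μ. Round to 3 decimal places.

Prior precision 1/τ₀² = 1/18.77² = 0.00283839; data precision n/σ² = 14/38.04² = 0.00967491.
Posterior precision = 0.00283839 + 0.00967491 = 0.0125133.
Posterior mean = (0.00283839·196.45 + 0.00967491·131.58) / 0.0125133 = 146.294.

Posterior mean ≈ 146.294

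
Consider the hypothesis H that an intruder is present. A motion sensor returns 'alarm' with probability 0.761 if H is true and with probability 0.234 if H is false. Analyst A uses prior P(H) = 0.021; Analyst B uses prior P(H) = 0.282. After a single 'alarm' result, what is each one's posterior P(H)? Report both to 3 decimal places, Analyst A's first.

P('+'|H) = 0.761, P('+'|¬H) = 0.234.
Analyst A: numerator 0.761·0.021 = 0.015981; evidence = 0.015981+0.234·0.979 = 0.24507; posterior = 0.065.
Analyst B: numerator 0.761·0.282 = 0.21460; evidence = 0.21460+0.234·0.718 = 0.38261; posterior = 0.561.

Analyst A: 0.065; Analyst B: 0.561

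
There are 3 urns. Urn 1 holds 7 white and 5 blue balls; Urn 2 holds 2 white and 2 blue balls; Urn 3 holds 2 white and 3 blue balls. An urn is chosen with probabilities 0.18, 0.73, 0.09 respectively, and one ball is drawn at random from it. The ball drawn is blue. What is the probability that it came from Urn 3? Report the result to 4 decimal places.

P(blue|Urn 1) = 0.4167; P(blue|Urn 2) = 0.5; P(blue|Urn 3) = 0.6.
Prior × likelihood for each source: 0.18·0.4167=0.07500, 0.73·0.5=0.3650, 0.09·0.6=0.05400. Summing gives P(blue) = 0.49400.
P(Urn 3 | blue) = 0.05400 / 0.49400 = 0.1093.

Posterior probability ≈ 0.1093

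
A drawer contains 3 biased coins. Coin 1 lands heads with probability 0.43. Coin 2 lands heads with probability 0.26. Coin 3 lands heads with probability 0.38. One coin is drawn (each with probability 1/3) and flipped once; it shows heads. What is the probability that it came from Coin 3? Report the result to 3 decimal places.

P(heads|C1) = 0.43; P(heads|C2) = 0.26; P(heads|C3) = 0.38.
Prior × likelihood for each source: 0.333333·0.43=0.1433, 0.333333·0.26=0.08667, 0.333333·0.38=0.1267. Summing gives P(heads) = 0.35667.
P(Coin 3 | heads) = 0.1267 / 0.35667 = 0.355.

Posterior probability ≈ 0.355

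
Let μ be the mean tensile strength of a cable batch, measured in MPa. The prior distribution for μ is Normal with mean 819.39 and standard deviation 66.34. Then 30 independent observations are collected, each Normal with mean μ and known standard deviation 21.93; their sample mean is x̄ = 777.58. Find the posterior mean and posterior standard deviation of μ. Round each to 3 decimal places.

Posterior mean ≈ 777.732; posterior SD ≈ 3.997

Prior precision 1/τ₀² = 1/66.34² = 0.00022722; data precision n/σ² = 30/21.93² = 0.0623798.
Posterior precision = 0.00022722 + 0.0623798 = 0.0626070, giving posterior SD = 1/√0.0626070 = 3.997.
Posterior mean = (0.00022722·819.39 + 0.0623798·777.58) / 0.0626070 = 777.732.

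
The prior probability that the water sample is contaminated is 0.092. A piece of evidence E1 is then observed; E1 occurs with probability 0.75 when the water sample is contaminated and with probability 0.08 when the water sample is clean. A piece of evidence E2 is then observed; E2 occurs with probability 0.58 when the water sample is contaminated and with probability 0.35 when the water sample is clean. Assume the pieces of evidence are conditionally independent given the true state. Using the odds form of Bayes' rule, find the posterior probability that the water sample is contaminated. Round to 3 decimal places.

Prior odds = 0.092/(1−0.092) = 0.10132. In log-odds, ln(0.10132) = -2.2895.
Add log likelihood ratios: ln(9.3750) + ln(1.6571) = 2.7431.
Posterior log-odds = 0.45369, so posterior odds = exp(0.45369) = 1.5741. Converting, P(H|E) = 1.5741/2.5741 = 0.612.

Posterior probability ≈ 0.612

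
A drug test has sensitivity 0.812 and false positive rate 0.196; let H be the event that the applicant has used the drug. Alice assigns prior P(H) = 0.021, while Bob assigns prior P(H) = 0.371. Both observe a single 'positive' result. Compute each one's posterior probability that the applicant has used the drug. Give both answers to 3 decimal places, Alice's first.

Alice: 0.082; Bob: 0.710

The likelihood ratio for a 'positive' result is 0.812/0.196 = 4.1429.
Alice: prior odds 0.021/0.979 = 0.021450; posterior odds 0.088866; posterior probability 0.082.
Bob: prior odds 0.371/0.629 = 0.58983; posterior odds 2.4436; posterior probability 0.710.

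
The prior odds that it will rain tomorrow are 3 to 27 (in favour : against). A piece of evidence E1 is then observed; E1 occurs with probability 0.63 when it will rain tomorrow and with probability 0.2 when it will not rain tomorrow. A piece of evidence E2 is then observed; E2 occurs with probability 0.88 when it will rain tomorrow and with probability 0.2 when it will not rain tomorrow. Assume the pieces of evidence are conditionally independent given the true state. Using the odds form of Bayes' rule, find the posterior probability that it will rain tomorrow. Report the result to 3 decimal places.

Posterior probability ≈ 0.606

Prior odds = 3/27 = 0.11111.
Likelihood ratio for E1 = 0.63/0.2 = 3.1500.
Likelihood ratio for E2 = 0.88/0.2 = 4.4000.
Posterior odds = prior odds × LR₁ × LR₂ = 1.5400.
Posterior probability = odds/(1+odds) = 1.5400/2.5400 = 0.606.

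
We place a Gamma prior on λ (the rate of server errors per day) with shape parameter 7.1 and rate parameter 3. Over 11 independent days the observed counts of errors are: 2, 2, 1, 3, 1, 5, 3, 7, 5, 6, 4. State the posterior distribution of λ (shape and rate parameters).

Posterior: Gamma(shape=46.1, rate=14)

Total count ∑xᵢ = 39 over n = 11 days.
Gamma is conjugate to the Poisson likelihood: posterior is Gamma(shape = 7.1+39 = 46.1, rate = 3+11 = 14).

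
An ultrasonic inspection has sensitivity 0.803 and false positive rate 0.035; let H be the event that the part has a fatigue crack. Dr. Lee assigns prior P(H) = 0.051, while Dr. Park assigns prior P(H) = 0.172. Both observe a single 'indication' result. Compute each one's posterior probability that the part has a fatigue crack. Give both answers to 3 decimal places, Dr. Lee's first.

Dr. Lee: 0.552; Dr. Park: 0.827

The likelihood ratio for an 'indication' result is 0.803/0.035 = 22.943.
Dr. Lee: prior odds 0.051/0.949 = 0.053741; posterior odds 1.2330; posterior probability 0.552.
Dr. Park: prior odds 0.172/0.828 = 0.20773; posterior odds 4.7659; posterior probability 0.827.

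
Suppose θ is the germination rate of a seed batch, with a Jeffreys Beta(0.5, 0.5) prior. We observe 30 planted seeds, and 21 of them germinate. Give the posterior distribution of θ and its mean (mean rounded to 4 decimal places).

Posterior: Beta(21.5, 9.5); mean ≈ 0.6935

The binomial likelihood is conjugate to the Beta prior: with 21 successes and 9 failures, the posterior is Beta(0.5+21, 0.5+9) = Beta(21.5, 9.5).
E[θ | data] = 21.5/(21.5+9.5) = 0.6935.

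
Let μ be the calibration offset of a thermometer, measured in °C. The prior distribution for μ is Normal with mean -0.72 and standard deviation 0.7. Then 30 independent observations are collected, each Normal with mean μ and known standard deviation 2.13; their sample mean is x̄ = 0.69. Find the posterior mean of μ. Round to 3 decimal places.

Prior precision 1/τ₀² = 1/0.7² = 2.04082; data precision n/σ² = 30/2.13² = 6.61244.
Posterior precision = 2.04082 + 6.61244 = 8.65326.
Posterior mean = (2.04082·-0.72 + 6.61244·0.69) / 8.65326 = 0.357.

Posterior mean ≈ 0.357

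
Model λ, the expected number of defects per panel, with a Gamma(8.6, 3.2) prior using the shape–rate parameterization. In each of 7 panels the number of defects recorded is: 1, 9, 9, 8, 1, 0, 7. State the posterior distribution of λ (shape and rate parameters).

Total count ∑xᵢ = 35 over n = 7 panels.
Gamma is conjugate to the Poisson likelihood: posterior is Gamma(shape = 8.6+35 = 43.6, rate = 3.2+7 = 10.2).

Posterior: Gamma(shape=43.6, rate=10.2)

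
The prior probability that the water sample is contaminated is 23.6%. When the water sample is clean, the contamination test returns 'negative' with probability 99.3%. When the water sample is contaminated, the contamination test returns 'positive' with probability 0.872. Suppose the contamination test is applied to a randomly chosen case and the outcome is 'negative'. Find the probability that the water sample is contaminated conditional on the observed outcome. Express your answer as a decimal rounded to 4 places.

Let H be the event that the water sample is contaminated. P(H) = 0.236, so P(¬H) = 0.764. With E the 'negative' result, P(E|H) = 0.128 and P(E|¬H) = 0.993.
P(E) = 0.128·0.236 + 0.993·0.764 = 0.030208 + 0.75865 = 0.78886.
By Bayes' theorem, P(H|E) = 0.030208 / 0.78886 = 0.0383.

P(H | E) ≈ 0.0383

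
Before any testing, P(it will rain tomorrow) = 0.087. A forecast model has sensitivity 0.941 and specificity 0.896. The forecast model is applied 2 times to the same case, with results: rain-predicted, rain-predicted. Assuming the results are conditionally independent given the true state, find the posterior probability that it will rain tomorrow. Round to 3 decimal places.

With H the event that it will rain tomorrow, the joint likelihood of the observed sequence is P(data|H) = 0.941·0.941 = 0.88548 and P(data|¬H) = 0.104·0.104 = 0.010816.
Bayes: P(H|data) = 0.087·0.88548 / (0.087·0.88548 + 0.913·0.010816) = 0.077037/0.086912 = 0.8864.

Posterior P(H) ≈ 0.886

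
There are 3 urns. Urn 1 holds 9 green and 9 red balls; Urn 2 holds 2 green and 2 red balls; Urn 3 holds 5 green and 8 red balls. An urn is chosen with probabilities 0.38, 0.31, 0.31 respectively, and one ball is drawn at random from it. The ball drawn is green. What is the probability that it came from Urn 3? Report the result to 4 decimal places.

P(green|Urn 1) = 0.5; P(green|Urn 2) = 0.5; P(green|Urn 3) = 0.3846.
Prior × likelihood for each source: 0.38·0.5=0.1900, 0.31·0.5=0.1550, 0.31·0.3846=0.1192. Summing gives P(green) = 0.46423.
P(Urn 3 | green) = 0.1192 / 0.46423 = 0.2568.

Posterior probability ≈ 0.2568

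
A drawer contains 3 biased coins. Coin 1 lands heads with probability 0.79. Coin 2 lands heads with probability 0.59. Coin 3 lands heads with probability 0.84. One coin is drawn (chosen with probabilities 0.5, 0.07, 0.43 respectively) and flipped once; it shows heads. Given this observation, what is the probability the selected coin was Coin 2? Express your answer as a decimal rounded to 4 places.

P(heads|C1) = 0.79; P(heads|C2) = 0.59; P(heads|C3) = 0.84.
Prior × likelihood for each source: 0.5·0.79=0.3950, 0.07·0.59=0.04130, 0.43·0.84=0.3612. Summing gives P(heads) = 0.79750.
P(Coin 2 | heads) = 0.04130 / 0.79750 = 0.0518.

Posterior probability ≈ 0.0518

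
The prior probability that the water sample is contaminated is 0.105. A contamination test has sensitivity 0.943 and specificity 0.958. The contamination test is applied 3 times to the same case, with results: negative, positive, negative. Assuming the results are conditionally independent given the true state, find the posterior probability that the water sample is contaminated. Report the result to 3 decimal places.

With H the event that the water sample is contaminated, the joint likelihood of the observed sequence is P(data|H) = 0.057·0.943·0.057 = 0.0030638 and P(data|¬H) = 0.958·0.042·0.958 = 0.038546.
Bayes: P(H|data) = 0.105·0.0030638 / (0.105·0.0030638 + 0.895·0.038546) = 0.00032170/0.034820 = 0.0092.

Posterior P(H) ≈ 0.009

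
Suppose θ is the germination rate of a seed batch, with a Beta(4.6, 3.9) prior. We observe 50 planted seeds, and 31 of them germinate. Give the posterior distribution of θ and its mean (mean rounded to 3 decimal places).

The binomial likelihood is conjugate to the Beta prior: with 31 successes and 19 failures, the posterior is Beta(4.6+31, 3.9+19) = Beta(35.6, 22.9).
Posterior mean = α/(α+β) = 35.6/58.5 = 0.609.

Posterior: Beta(35.6, 22.9); mean ≈ 0.609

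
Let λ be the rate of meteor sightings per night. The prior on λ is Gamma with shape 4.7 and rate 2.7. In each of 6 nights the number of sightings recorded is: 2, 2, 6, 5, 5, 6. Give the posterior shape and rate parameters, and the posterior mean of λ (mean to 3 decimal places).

Posterior: Gamma(shape=30.7, rate=8.7); mean ≈ 3.529

The Poisson likelihood adds the total count to the shape and the number of exposure periods to the rate. Here ∑xᵢ = 26 and n = 6, so shape 4.7→30.7 and rate 2.7→8.7.
Posterior mean = shape/rate = 30.7/8.7 = 3.529.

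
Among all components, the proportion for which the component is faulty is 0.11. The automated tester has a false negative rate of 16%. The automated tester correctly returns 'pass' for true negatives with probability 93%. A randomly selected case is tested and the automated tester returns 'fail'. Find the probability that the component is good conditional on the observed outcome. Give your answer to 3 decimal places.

P(¬H | E) ≈ 0.403

Let H be the event that the component is faulty. P(H) = 0.11, so P(¬H) = 0.89. With E the 'fail' result, P(E|H) = 0.84 and P(E|¬H) = 0.07.
P(E) = 0.84·0.11 + 0.07·0.89 = 0.092400 + 0.062300 = 0.15470.
By Bayes' theorem, P(H|E) = 0.092400 / 0.15470 = 0.597. Hence P(¬H|E) = 1 − 0.597 = 0.403.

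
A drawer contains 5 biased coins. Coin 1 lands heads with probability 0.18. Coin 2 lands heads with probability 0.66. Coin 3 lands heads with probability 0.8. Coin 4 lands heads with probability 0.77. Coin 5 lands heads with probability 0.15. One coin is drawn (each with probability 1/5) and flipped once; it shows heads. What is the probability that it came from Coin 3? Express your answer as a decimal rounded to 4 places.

Posterior probability ≈ 0.3125

P(heads|C1) = 0.18; P(heads|C2) = 0.66; P(heads|C3) = 0.8; P(heads|C4) = 0.77; P(heads|C5) = 0.15.
Prior × likelihood for each source: 0.2·0.18=0.03600, 0.2·0.66=0.1320, 0.2·0.8=0.1600, 0.2·0.77=0.1540, 0.2·0.15=0.03000. Summing gives P(heads) = 0.51200.
P(Coin 3 | heads) = 0.1600 / 0.51200 = 0.3125.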